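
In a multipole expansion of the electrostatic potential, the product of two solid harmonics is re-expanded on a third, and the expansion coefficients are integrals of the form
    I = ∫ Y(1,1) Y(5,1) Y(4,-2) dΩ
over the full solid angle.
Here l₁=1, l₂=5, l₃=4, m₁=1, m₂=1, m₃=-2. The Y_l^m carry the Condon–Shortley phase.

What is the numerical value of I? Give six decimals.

Rules hold: Σm=0, L=10 even, 4≤4≤6.
N = 3·11·9 = 297
Δ = 2!·0!·8!/11! = 1/495
Racah Σ t=1..1: t=1:−1/576 = -1/576
⇒ 3j(1 5 4; 0 0 0)² = 5/99, sgn -1
Racah Σ t=0..0: t=0:+1/2880 = 1/2880
⇒ 3j(1 5 4; 1 1 -2)² = 2/165, sgn +1
4πI² = N·(3j₀)²·(3jₘ)² = 2/11
I = -1·√(0.181818/4π) = -0.12028562

-0.120286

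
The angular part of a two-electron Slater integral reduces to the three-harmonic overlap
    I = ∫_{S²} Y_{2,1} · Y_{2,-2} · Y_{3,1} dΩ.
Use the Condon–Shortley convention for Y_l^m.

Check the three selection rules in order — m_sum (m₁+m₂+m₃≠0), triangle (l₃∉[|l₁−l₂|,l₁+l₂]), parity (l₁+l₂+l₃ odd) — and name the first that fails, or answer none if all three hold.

parity

azimuthal sum: 1 − 2 + 1 = 0  ✓
0 ≤ 3 ≤ 4 (triangle on l)  ✓
L = 2 + 2 + 3 = 7 (odd)  ✗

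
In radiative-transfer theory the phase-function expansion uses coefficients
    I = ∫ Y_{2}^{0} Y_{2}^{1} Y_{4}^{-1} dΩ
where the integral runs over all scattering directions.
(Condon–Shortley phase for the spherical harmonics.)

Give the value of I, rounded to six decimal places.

m-sum 0 ✓  L=8 even ✓  0≤4≤4 ✓
Π(2lᵢ+1) = 5×5×9 = 225
triangle coeff Δ(2,2,4) = 1/630
Σ_t [0,0]: t=0:+1/16 = 1/16
(3j)²=2/35 [(2 2 4; 0 0 0)], sign=+1
Σ_t [0,0]: t=0:+1/24 = 1/24
(3j)²=1/21 [(2 2 4; 0 1 -1)], sign=-1
⇒ 4πI² = 30/49
I = (-1)√(30/49/(4π)) = -0.22072812

-0.220728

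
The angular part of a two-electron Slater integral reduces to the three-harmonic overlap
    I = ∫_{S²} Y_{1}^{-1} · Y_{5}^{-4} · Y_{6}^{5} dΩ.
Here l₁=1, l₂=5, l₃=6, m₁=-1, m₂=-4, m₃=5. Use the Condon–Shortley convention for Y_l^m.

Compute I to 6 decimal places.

-0.303018

Rules hold: Σm=0, L=12 even, 4≤6≤6.
N = 3·11·13 = 429
Δ = 0!·2!·10!/13! = 1/858
Racah Σ t=0..0: t=0:+1/14400 = 1/14400
⇒ 3j(1 5 6; 0 0 0)² = 6/143, sgn +1
Racah Σ t=0..0: t=0:+1/725760 = 1/725760
⇒ 3j(1 5 6; -1 -4 5)² = 5/78, sgn -1
4πI² = N·(3j₀)²·(3jₘ)² = 15/13
I = -1·√(1.15385/4π) = -0.30301841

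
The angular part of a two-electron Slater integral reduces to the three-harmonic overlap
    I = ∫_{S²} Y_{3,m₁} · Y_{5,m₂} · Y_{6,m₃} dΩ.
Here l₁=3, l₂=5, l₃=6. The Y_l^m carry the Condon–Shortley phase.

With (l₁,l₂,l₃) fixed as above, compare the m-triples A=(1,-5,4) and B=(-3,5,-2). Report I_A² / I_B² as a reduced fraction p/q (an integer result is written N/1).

Shared (l₁,l₂,l₃)=(3,5,6): N and (l;000)² cancel in I_A²/I_B².
A: Δ = 2!·4!·8!/15! = 1/675675; Racah Σ t=0..0: t=0:+1/322560 = 1/322560; ⇒ 3j(3 5 6; 1 -5 4)² = 18/1001, sgn +1
B: Δ = 2!·4!·8!/15! = 1/675675; Racah Σ t=2..2: t=2:+1/1935360 = 1/1935360; ⇒ 3j(3 5 6; -3 5 -2)² = 1/1001, sgn +1
I_A²/I_B² = (18/1001)/(1/1001) = 18/1

18/1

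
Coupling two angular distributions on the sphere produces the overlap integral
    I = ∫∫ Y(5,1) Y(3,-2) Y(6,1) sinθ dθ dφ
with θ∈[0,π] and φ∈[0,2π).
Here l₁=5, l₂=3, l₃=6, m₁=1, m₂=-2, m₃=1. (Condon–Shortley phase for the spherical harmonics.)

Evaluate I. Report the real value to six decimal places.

0.134828

Checks pass: Σm=0; 14 even; l₃=6∈[2,8].
(2·5+1)(2·3+1)(2·6+1) = 1001
Δ: 2! 8! 4! / 15! → 1/675675
sum: t=0:+1/8640 t=1:−1/2304 t=2:+1/8640 = -7/34560
3j²(5 3 6; 0 0 0) = Δ·Π!·Σ² = 7/429  (sign -1)
sum: t=0:+1/6912 t=1:−1/17280 = 1/11520
3j²(5 3 6; 1 -2 1) = Δ·Π!·Σ² = 2/143  (sign -1)
combine: 4πI² = 1001·7/429·2/143 = 98/429
take √, sign +1: I = 0.13482780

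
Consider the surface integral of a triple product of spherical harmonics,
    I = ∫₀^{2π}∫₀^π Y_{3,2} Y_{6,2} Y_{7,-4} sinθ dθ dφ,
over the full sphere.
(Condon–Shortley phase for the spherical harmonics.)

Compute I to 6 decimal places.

0.049256

m-sum 0 ✓  L=16 even ✓  3≤7≤9 ✓
Π(2lᵢ+1) = 7×13×15 = 1365
triangle coeff Δ(3,6,7) = 1/2042040
Σ_t [0,2]: t=0:+1/207360 t=1:−1/57600 t=2:+1/207360 = -1/129600
(3j)²=168/12155 [(3 6 7; 0 0 0)], sign=+1
Σ_t [0,1]: t=0:+1/967680 t=1:−1/725760 = -1/2903040
(3j)²=5/3094 [(3 6 7; 2 2 -4)], sign=+1
⇒ 4πI² = 1260/41327
I = (+1)√(1260/41327/(4π)) = 0.04925648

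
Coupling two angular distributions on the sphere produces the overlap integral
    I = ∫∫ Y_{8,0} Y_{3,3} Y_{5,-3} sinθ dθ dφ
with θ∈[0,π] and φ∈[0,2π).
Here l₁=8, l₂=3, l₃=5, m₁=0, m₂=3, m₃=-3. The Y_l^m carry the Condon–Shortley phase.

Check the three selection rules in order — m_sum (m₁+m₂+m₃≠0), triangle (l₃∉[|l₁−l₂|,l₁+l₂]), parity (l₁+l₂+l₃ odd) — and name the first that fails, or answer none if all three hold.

none

Σmᵢ = 0  ✓
l₃∈[|l₁−l₂|,l₁+l₂]=[5,11], have l₃=5  ✓
Σlᵢ = 16 ⇒ even  ✓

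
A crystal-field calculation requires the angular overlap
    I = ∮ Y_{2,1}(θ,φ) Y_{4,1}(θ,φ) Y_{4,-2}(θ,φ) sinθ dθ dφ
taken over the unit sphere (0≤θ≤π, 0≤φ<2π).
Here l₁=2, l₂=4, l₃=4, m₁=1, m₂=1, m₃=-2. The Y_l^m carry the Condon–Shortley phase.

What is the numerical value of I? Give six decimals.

Checks pass: Σm=0; 10 even; l₃=4∈[2,6].
(2·2+1)(2·4+1)(2·4+1) = 405
Δ: 2! 2! 6! / 11! → 1/13860
sum: t=0:+1/192 t=1:−1/36 t=2:+1/192 = -5/288
3j²(2 4 4; 0 0 0) = Δ·Π!·Σ² = 20/693  (sign -1)
sum: t=0:+1/240 t=1:−1/96 = -1/160
3j²(2 4 4; 1 1 -2) = Δ·Π!·Σ² = 27/1540  (sign -1)
combine: 4πI² = 405·20/693·27/1540 = 1215/5929
take √, sign +1: I = 0.12770047

0.127700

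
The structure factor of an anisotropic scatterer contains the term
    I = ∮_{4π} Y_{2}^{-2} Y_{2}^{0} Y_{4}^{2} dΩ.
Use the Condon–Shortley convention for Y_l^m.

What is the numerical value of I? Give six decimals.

Checks pass: Σm=0; 8 even; l₃=4∈[0,4].
(2·2+1)(2·2+1)(2·4+1) = 225
Δ: 0! 4! 4! / 9! → 1/630
sum: t=0:+1/16 = 1/16
3j²(2 2 4; 0 0 0) = Δ·Π!·Σ² = 2/35  (sign +1)
sum: t=0:+1/96 = 1/96
3j²(2 2 4; -2 0 2) = Δ·Π!·Σ² = 1/42  (sign +1)
combine: 4πI² = 225·2/35·1/42 = 15/49
take √, sign +1: I = 0.15607835

0.156078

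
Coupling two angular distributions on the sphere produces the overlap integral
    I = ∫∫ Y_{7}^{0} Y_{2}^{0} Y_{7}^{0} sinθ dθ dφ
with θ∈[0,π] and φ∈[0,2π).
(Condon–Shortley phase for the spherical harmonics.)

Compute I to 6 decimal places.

Checks pass: Σm=0; 16 even; l₃=7∈[5,9].
(2·7+1)(2·2+1)(2·7+1) = 1125
Δ: 2! 12! 2! / 17! → 1/185640
sum: t=0:+1/2419200 t=1:−1/518400 t=2:+1/2419200 = -1/907200
3j²(7 2 7; 0 0 0) = Δ·Π!·Σ² = 56/3315  (sign +1)
(m-triple is (0,0,0) — same symbol as above.)
combine: 4πI² = 1125·56/3315·56/3315 = 15680/48841
take √, sign +1: I = 0.15983645

0.159836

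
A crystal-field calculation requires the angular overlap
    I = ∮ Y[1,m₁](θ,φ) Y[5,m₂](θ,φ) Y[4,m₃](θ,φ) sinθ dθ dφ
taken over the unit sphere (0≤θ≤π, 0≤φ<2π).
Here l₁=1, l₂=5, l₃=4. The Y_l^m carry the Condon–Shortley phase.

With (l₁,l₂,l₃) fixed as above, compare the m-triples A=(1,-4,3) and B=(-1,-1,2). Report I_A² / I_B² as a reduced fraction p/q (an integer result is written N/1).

l's match ⇒ only the (l;m) 3-j factors differ between A and B.
A: triangle coeff Δ(1,5,4) = 1/495; Σ_t [0,0]: t=0:+1/10080 = 1/10080; (3j)²=4/55 [(1 5 4; 1 -4 3)], sign=-1
B: triangle coeff Δ(1,5,4) = 1/495; Σ_t [2,2]: t=2:+1/2880 = 1/2880; (3j)²=2/165 [(1 5 4; -1 -1 2)], sign=+1
I_A²/I_B² = (4/55)/(2/165) = 6/1

6/1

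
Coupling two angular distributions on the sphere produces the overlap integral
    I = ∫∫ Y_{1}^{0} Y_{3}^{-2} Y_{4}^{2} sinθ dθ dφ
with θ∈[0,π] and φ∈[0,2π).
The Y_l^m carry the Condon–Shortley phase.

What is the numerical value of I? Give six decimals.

0.213244

m-sum 0 ✓  L=8 even ✓  2≤4≤4 ✓
Π(2lᵢ+1) = 3×7×9 = 189
triangle coeff Δ(1,3,4) = 1/252
Σ_t [0,0]: t=0:+1/36 = 1/36
(3j)²=4/63 [(1 3 4; 0 0 0)], sign=+1
Σ_t [0,0]: t=0:+1/120 = 1/120
(3j)²=1/21 [(1 3 4; 0 -2 2)], sign=+1
⇒ 4πI² = 4/7
I = (+1)√(4/7/(4π)) = 0.21324362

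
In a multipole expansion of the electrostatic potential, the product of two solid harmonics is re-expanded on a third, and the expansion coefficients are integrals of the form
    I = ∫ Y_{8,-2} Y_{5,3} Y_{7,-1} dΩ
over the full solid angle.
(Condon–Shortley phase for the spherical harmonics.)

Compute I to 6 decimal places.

Checks pass: Σm=0; 20 even; l₃=7∈[3,13].
(2·8+1)(2·5+1)(2·7+1) = 2805
Δ: 6! 10! 4! / 21! → 1/814773960
sum: t=1:−1/87091200 t=2:+1/4976640 t=3:−1/2073600 t=4:+1/4976640 t=5:−1/87091200 = -1/9676800
3j²(8 5 7; 0 0 0) = Δ·Π!·Σ² = 360/46189  (sign +1)
sum: t=4:+1/19906560 t=5:−1/10368000 t=6:+1/49766400 = -13/497664000
3j²(8 5 7; -2 3 -1) = Δ·Π!·Σ² = 91/17765  (sign -1)
combine: 4πI² = 2805·360/46189·91/17765 = 7560/67507
take √, sign -1: I = -0.09440208

-0.094402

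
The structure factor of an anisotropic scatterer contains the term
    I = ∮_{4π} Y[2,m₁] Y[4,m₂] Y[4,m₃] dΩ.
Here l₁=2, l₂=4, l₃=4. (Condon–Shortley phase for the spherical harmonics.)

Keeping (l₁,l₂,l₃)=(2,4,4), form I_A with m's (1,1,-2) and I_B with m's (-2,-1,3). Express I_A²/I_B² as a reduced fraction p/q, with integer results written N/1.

9/14

l's match ⇒ only the (l;m) 3-j factors differ between A and B.
A: triangle coeff Δ(2,4,4) = 1/13860; Σ_t [0,1]: t=0:+1/240 t=1:−1/96 = -1/160; (3j)²=27/1540 [(2 4 4; 1 1 -2)], sign=-1
B: triangle coeff Δ(2,4,4) = 1/13860; Σ_t [2,2]: t=2:+1/480 = 1/480; (3j)²=3/110 [(2 4 4; -2 -1 3)], sign=-1
I_A²/I_B² = (27/1540)/(3/110) = 9/14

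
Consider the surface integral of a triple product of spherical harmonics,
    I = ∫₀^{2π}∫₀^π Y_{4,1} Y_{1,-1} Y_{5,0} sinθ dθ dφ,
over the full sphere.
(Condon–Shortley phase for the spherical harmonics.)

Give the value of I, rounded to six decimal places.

m-sum 0 ✓  L=10 even ✓  3≤5≤5 ✓
Π(2lᵢ+1) = 9×3×11 = 297
triangle coeff Δ(4,1,5) = 1/495
Σ_t [0,0]: t=0:+1/576 = 1/576
(3j)²=5/99 [(4 1 5; 0 0 0)], sign=-1
Σ_t [0,0]: t=0:+1/1440 = 1/1440
(3j)²=2/99 [(4 1 5; 1 -1 0)], sign=-1
⇒ 4πI² = 10/33
I = (+1)√(10/33/(4π)) = 0.15528807

0.155288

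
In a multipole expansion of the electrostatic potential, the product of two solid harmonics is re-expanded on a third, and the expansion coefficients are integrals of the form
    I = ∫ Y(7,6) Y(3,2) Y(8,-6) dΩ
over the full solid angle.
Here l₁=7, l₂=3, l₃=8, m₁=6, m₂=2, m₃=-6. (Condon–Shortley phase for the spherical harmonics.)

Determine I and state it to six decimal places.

6 + 2 − 6 = 2 ≠ 0: azimuthal integral kills it; I = 0

0.000000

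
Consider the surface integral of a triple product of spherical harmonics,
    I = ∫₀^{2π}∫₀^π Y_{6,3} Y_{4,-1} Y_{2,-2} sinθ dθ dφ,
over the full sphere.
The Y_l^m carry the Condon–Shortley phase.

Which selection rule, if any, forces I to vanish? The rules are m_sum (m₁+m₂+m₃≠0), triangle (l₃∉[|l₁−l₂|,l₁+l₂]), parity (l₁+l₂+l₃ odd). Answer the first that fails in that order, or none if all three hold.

azimuthal sum: 3 − 1 − 2 = 0  ✓
2 ≤ 2 ≤ 10 (triangle on l)  ✓
L = 6 + 4 + 2 = 12 (even)  ✓

none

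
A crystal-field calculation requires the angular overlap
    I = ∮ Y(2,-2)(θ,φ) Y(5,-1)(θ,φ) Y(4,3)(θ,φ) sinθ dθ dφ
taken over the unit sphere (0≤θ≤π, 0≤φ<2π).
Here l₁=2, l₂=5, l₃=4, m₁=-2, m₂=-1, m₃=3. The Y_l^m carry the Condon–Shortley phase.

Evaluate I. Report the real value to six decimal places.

Σlᵢ=11 odd — θ-integrand is odd under cosθ→−cosθ; I=0

0.000000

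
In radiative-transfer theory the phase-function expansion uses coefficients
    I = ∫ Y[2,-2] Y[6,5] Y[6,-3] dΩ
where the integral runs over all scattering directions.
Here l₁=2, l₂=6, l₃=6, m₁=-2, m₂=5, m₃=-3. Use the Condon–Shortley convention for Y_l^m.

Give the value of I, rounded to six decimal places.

0.120286

m-sum 0 ✓  L=14 even ✓  4≤6≤8 ✓
Π(2lᵢ+1) = 5×13×13 = 845
triangle coeff Δ(2,6,6) = 1/90090
Σ_t [0,2]: t=0:+1/69120 t=1:−1/14400 t=2:+1/69120 = -7/172800
(3j)²=14/715 [(2 6 6; 0 0 0)], sign=-1
Σ_t [2,2]: t=2:+1/1451520 = 1/1451520
(3j)²=1/91 [(2 6 6; -2 5 -3)], sign=-1
⇒ 4πI² = 2/11
I = (+1)√(2/11/(4π)) = 0.12028562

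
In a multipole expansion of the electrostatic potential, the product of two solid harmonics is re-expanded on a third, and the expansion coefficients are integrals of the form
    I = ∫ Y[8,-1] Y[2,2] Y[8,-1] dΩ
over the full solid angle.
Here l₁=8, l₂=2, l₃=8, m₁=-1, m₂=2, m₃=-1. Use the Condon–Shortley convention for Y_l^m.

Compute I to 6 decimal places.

Rules hold: Σm=0, L=18 even, 6≤8≤10.
N = 17·5·17 = 1445
Δ = 2!·14!·2!/19! = 1/348840
Racah Σ t=0..2: t=0:+1/116121600 t=1:−1/25401600 t=2:+1/116121600 = -1/45158400
⇒ 3j(8 2 8; 0 0 0)² = 24/1615, sgn -1
Racah Σ t=2..2: t=2:+1/101606400 = 1/101606400
⇒ 3j(8 2 8; -1 2 -1)² = 36/1615, sgn -1
4πI² = N·(3j₀)²·(3jₘ)² = 864/1805
I = +1·√(0.47867/4π) = 0.19517012

0.195170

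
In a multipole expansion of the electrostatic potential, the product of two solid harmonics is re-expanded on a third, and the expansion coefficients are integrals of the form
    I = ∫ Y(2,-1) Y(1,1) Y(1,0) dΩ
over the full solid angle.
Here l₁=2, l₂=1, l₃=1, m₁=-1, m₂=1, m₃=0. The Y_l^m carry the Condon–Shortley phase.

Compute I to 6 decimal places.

-0.218510

m-sum 0 ✓  L=4 even ✓  1≤1≤3 ✓
Π(2lᵢ+1) = 5×3×3 = 45
triangle coeff Δ(2,1,1) = 1/30
Σ_t [1,1]: t=1:−1/1 = -1/1
(3j)²=2/15 [(2 1 1; 0 0 0)], sign=+1
Σ_t [2,2]: t=2:+1/2 = 1/2
(3j)²=1/10 [(2 1 1; -1 1 0)], sign=-1
⇒ 4πI² = 3/5
I = (-1)√(3/5/(4π)) = -0.21850969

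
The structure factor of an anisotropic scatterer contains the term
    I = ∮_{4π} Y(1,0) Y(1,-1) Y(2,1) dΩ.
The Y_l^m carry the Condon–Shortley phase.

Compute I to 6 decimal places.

-0.218510

Rules hold: Σm=0, L=4 even, 0≤2≤2.
N = 3·3·5 = 45
Δ = 0!·2!·2!/5! = 1/30
Racah Σ t=0..0: t=0:+1/1 = 1/1
⇒ 3j(1 1 2; 0 0 0)² = 2/15, sgn +1
Racah Σ t=0..0: t=0:+1/2 = 1/2
⇒ 3j(1 1 2; 0 -1 1)² = 1/10, sgn -1
4πI² = N·(3j₀)²·(3jₘ)² = 3/5
I = -1·√(0.6/4π) = -0.21850969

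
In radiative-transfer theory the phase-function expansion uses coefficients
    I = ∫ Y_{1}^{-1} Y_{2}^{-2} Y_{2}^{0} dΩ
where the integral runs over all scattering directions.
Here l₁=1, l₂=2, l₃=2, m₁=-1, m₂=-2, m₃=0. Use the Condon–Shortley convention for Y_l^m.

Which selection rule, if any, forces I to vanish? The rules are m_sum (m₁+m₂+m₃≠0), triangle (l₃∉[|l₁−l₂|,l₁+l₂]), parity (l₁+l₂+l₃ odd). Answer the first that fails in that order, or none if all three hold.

m_sum

Σmᵢ = -3  ✗
l₃∈[|l₁−l₂|,l₁+l₂]=[1,3], have l₃=2
Σlᵢ = 5 ⇒ odd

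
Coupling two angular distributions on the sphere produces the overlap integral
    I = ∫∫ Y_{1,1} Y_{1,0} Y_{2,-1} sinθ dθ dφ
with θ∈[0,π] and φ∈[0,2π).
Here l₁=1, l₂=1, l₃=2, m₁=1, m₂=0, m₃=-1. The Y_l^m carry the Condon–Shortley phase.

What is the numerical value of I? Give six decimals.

-0.218510

Checks pass: Σm=0; 4 even; l₃=2∈[0,2].
(2·1+1)(2·1+1)(2·2+1) = 45
Δ: 0! 2! 2! / 5! → 1/30
sum: t=0:+1/1 = 1/1
3j²(1 1 2; 0 0 0) = Δ·Π!·Σ² = 2/15  (sign +1)
sum: t=0:+1/2 = 1/2
3j²(1 1 2; 1 0 -1) = Δ·Π!·Σ² = 1/10  (sign -1)
combine: 4πI² = 45·2/15·1/10 = 3/5
take √, sign -1: I = -0.21850969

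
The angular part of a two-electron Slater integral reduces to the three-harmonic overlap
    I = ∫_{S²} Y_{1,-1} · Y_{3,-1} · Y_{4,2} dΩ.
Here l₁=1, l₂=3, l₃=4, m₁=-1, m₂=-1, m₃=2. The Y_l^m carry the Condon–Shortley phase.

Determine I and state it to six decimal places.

m-sum 0 ✓  L=8 even ✓  2≤4≤4 ✓
Π(2lᵢ+1) = 3×7×9 = 189
triangle coeff Δ(1,3,4) = 1/252
Σ_t [0,0]: t=0:+1/36 = 1/36
(3j)²=4/63 [(1 3 4; 0 0 0)], sign=+1
Σ_t [0,0]: t=0:+1/96 = 1/96
(3j)²=5/84 [(1 3 4; -1 -1 2)], sign=+1
⇒ 4πI² = 5/7
I = (+1)√(5/7/(4π)) = 0.23841361

0.238414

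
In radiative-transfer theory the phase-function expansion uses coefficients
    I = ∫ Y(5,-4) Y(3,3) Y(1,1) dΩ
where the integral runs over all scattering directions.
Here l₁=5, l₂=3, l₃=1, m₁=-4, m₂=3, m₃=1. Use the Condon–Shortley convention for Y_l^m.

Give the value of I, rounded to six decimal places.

l₃=1 ∉ [2,8] — triangle fails ⇒ I = 0

0.000000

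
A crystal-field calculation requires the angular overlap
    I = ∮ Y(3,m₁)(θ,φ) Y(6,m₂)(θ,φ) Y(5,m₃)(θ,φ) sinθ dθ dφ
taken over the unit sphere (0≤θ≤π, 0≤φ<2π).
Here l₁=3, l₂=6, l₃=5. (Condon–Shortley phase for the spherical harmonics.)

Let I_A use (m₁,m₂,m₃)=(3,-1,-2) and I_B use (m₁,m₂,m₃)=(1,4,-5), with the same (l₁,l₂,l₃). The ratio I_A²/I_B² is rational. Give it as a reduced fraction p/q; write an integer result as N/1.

Shared (l₁,l₂,l₃)=(3,6,5): N and (l;000)² cancel in I_A²/I_B².
A: Δ = 4!·2!·8!/15! = 1/675675; Racah Σ t=0..0: t=0:+1/34560 = 1/34560; ⇒ 3j(3 6 5; 3 -1 -2)² = 7/429, sgn -1
B: Δ = 4!·2!·8!/15! = 1/675675; Racah Σ t=2..2: t=2:+1/322560 = 1/322560; ⇒ 3j(3 6 5; 1 4 -5)² = 18/1001, sgn +1
I_A²/I_B² = (7/429)/(18/1001) = 49/54

49/54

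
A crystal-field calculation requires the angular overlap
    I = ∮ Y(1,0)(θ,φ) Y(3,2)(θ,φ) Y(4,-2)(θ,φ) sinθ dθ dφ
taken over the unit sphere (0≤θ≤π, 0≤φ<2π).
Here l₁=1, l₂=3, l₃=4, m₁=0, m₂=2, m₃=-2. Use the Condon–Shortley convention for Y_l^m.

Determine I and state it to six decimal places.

0.213244

Checks pass: Σm=0; 8 even; l₃=4∈[2,4].
(2·1+1)(2·3+1)(2·4+1) = 189
Δ: 0! 2! 6! / 9! → 1/252
sum: t=0:+1/36 = 1/36
3j²(1 3 4; 0 0 0) = Δ·Π!·Σ² = 4/63  (sign +1)
sum: t=0:+1/120 = 1/120
3j²(1 3 4; 0 2 -2) = Δ·Π!·Σ² = 1/21  (sign +1)
combine: 4πI² = 189·4/63·1/21 = 4/7
take √, sign +1: I = 0.21324362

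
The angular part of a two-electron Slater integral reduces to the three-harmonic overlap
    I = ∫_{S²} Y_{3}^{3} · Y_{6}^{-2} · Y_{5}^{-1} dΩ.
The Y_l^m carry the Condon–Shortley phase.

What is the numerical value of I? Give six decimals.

-0.174062

Checks pass: Σm=0; 14 even; l₃=5∈[3,9].
(2·3+1)(2·6+1)(2·5+1) = 1001
Δ: 4! 2! 8! / 15! → 1/675675
sum: t=1:−1/8640 t=2:+1/2304 t=3:−1/8640 = 7/34560
3j²(3 6 5; 0 0 0) = Δ·Π!·Σ² = 7/429  (sign -1)
sum: t=0:+1/27648 = 1/27648
3j²(3 6 5; 3 -2 -1) = Δ·Π!·Σ² = 10/429  (sign +1)
combine: 4πI² = 1001·7/429·10/429 = 490/1287
take √, sign -1: I = -0.17406195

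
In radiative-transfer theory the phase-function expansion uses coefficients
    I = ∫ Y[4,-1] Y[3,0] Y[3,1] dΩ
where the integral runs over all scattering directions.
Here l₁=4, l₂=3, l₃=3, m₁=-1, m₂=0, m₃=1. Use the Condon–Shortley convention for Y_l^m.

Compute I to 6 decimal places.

m-sum 0 ✓  L=10 even ✓  1≤3≤7 ✓
Π(2lᵢ+1) = 9×7×7 = 441
triangle coeff Δ(4,3,3) = 1/34650
Σ_t [1,3]: t=1:−1/72 t=2:+1/16 t=3:−1/72 = 5/144
(3j)²=2/77 [(4 3 3; 0 0 0)], sign=-1
Σ_t [1,3]: t=1:−1/288 t=2:+1/24 t=3:−1/48 = 5/288
(3j)²=5/462 [(4 3 3; -1 0 1)], sign=+1
⇒ 4πI² = 15/121
I = (-1)√(15/121/(4π)) = -0.09932258

-0.099323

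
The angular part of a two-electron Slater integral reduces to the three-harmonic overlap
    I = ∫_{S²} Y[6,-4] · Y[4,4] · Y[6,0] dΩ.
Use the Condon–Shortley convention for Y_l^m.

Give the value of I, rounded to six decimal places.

0.141673

Checks pass: Σm=0; 16 even; l₃=6∈[2,10].
(2·6+1)(2·4+1)(2·6+1) = 1521
Δ: 4! 8! 4! / 17! → 1/15315300
sum: t=0:+1/829440 t=1:−1/25920 t=2:+1/9216 t=3:−1/25920 t=4:+1/829440 = 7/207360
3j²(6 4 6; 0 0 0) = Δ·Π!·Σ² = 28/2431  (sign +1)
sum: t=4:+1/829440 = 1/829440
3j²(6 4 6; -4 4 0) = Δ·Π!·Σ² = 35/2431  (sign +1)
combine: 4πI² = 1521·28/2431·35/2431 = 8820/34969
take √, sign +1: I = 0.14167322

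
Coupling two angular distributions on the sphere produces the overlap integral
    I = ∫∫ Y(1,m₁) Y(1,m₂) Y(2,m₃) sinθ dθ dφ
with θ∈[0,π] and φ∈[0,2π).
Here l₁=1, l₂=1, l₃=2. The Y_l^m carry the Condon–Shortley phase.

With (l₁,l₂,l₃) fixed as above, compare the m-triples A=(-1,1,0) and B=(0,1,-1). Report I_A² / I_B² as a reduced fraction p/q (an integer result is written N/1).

Same 1,1,2: normalisation and zero-m 3j drop out of the ratio.
A: Δ: 0! 2! 2! / 5! → 1/30; sum: t=0:+1/4 = 1/4; 3j²(1 1 2; -1 1 0) = Δ·Π!·Σ² = 1/30  (sign +1)
B: Δ: 0! 2! 2! / 5! → 1/30; sum: t=0:+1/2 = 1/2; 3j²(1 1 2; 0 1 -1) = Δ·Π!·Σ² = 1/10  (sign -1)
I_A²/I_B² = (1/30)/(1/10) = 1/3

1/3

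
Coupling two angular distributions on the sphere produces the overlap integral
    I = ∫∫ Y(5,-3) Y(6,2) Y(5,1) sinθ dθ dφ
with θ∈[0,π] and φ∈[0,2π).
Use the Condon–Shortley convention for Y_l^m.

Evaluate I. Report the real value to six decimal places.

-0.106727

Rules hold: Σm=0, L=16 even, 1≤5≤11.
N = 11·13·11 = 1573
Δ = 6!·4!·6!/17! = 1/28588560
Racah Σ t=1..5: t=1:−1/345600 t=2:+1/13824 t=3:−1/5184 t=4:+1/13824 t=5:−1/345600 = -7/129600
⇒ 3j(5 6 5; 0 0 0)² = 80/7293, sgn +1
Racah Σ t=4..6: t=4:+1/55296 t=5:−1/25920 t=6:+1/138240 = -11/829440
⇒ 3j(5 6 5; -3 2 1)² = 11/1326, sgn -1
4πI² = N·(3j₀)²·(3jₘ)² = 4840/33813
I = -1·√(0.14314/4π) = -0.10672739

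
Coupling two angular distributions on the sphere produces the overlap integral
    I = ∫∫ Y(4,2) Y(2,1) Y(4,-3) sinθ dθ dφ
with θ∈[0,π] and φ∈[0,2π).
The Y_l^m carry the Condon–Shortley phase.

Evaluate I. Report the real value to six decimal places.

Checks pass: Σm=0; 10 even; l₃=4∈[2,6].
(2·4+1)(2·2+1)(2·4+1) = 405
Δ: 2! 6! 2! / 11! → 1/13860
sum: t=0:+1/192 t=1:−1/36 t=2:+1/192 = -5/288
3j²(4 2 4; 0 0 0) = Δ·Π!·Σ² = 20/693  (sign -1)
sum: t=1:−1/240 t=2:+1/1440 = -1/288
3j²(4 2 4; 2 1 -3) = Δ·Π!·Σ² = 5/132  (sign +1)
combine: 4πI² = 405·20/693·5/132 = 375/847
take √, sign -1: I = -0.18770204

-0.187702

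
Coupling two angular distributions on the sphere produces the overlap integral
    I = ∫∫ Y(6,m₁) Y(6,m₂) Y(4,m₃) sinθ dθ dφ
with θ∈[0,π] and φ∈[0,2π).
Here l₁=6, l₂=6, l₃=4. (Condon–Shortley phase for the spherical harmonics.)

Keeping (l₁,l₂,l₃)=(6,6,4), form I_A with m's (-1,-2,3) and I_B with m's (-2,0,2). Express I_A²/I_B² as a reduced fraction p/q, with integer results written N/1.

Shared (l₁,l₂,l₃)=(6,6,4): N and (l;000)² cancel in I_A²/I_B².
A: Δ = 8!·4!·4!/17! = 1/15315300; Racah Σ t=3..4: t=3:−1/103680 t=4:+1/82944 = 1/414720; ⇒ 3j(6 6 4; -1 -2 3)² = 49/43758, sgn -1
B: Δ = 8!·4!·4!/17! = 1/15315300; Racah Σ t=4..6: t=4:+1/55296 t=5:−1/25920 t=6:+1/138240 = -11/829440; ⇒ 3j(6 6 4; -2 0 2)² = 11/1326, sgn -1
I_A²/I_B² = (49/43758)/(11/1326) = 49/363

49/363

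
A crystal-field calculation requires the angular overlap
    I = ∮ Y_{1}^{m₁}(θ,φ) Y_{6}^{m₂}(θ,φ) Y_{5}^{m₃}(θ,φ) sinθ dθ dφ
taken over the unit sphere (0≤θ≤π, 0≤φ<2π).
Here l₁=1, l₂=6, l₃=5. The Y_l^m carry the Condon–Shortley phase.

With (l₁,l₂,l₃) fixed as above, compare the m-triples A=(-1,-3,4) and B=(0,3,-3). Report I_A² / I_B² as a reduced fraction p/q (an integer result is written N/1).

Shared (l₁,l₂,l₃)=(1,6,5): N and (l;000)² cancel in I_A²/I_B².
A: Δ = 2!·0!·10!/13! = 1/858; Racah Σ t=2..2: t=2:+1/725760 = 1/725760; ⇒ 3j(1 6 5; -1 -3 4)² = 1/286, sgn -1
B: Δ = 2!·0!·10!/13! = 1/858; Racah Σ t=1..1: t=1:−1/80640 = -1/80640; ⇒ 3j(1 6 5; 0 3 -3)² = 9/286, sgn -1
I_A²/I_B² = (1/286)/(9/286) = 1/9

1/9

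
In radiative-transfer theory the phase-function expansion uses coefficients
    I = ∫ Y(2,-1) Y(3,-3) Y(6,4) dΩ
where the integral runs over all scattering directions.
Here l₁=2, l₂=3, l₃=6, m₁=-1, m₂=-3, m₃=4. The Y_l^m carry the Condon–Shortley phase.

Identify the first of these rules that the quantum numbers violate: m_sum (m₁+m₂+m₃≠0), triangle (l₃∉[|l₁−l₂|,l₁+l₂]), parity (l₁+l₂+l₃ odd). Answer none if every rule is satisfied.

triangle

azimuthal sum: -1 − 3 + 4 = 0  ✓
1 ≤ 6 ≤ 5 (triangle on l)  ✗
L = 2 + 3 + 6 = 11 (odd)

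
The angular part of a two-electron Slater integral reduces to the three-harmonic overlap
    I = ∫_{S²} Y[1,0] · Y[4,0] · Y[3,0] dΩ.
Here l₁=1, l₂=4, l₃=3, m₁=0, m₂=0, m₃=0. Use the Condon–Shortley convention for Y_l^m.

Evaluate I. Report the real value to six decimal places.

0.246233

Checks pass: Σm=0; 8 even; l₃=3∈[3,5].
(2·1+1)(2·4+1)(2·3+1) = 189
Δ: 2! 0! 6! / 9! → 1/252
sum: t=1:−1/36 = -1/36
3j²(1 4 3; 0 0 0) = Δ·Π!·Σ² = 4/63  (sign +1)
(m-triple is (0,0,0) — same symbol as above.)
combine: 4πI² = 189·4/63·4/63 = 16/21
take √, sign +1: I = 0.24623252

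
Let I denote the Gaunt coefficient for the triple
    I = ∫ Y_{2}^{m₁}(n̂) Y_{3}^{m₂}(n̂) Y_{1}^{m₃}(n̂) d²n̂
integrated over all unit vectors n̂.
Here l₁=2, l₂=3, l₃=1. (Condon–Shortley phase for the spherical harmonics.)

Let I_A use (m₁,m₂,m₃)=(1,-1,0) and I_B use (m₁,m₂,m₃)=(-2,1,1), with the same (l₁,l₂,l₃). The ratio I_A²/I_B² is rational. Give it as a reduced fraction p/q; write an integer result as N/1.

Same 2,3,1: normalisation and zero-m 3j drop out of the ratio.
A: Δ: 4! 0! 2! / 7! → 1/105; sum: t=1:−1/6 = -1/6; 3j²(2 3 1; 1 -1 0) = Δ·Π!·Σ² = 8/105  (sign +1)
B: Δ: 4! 0! 2! / 7! → 1/105; sum: t=4:+1/48 = 1/48; 3j²(2 3 1; -2 1 1) = Δ·Π!·Σ² = 1/105  (sign +1)
I_A²/I_B² = (8/105)/(1/105) = 8/1

8/1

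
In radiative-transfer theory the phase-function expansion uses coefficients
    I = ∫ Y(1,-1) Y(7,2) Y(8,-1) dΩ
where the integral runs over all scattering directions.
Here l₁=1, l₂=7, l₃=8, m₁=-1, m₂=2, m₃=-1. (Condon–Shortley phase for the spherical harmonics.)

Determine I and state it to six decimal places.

-0.140215

Checks pass: Σm=0; 16 even; l₃=8∈[6,8].
(2·1+1)(2·7+1)(2·8+1) = 765
Δ: 0! 2! 14! / 17! → 1/2040
sum: t=0:+1/25401600 = 1/25401600
3j²(1 7 8; 0 0 0) = Δ·Π!·Σ² = 8/255  (sign +1)
sum: t=0:+1/87091200 = 1/87091200
3j²(1 7 8; -1 2 -1) = Δ·Π!·Σ² = 7/680  (sign -1)
combine: 4πI² = 765·8/255·7/680 = 21/85
take √, sign -1: I = -0.14021525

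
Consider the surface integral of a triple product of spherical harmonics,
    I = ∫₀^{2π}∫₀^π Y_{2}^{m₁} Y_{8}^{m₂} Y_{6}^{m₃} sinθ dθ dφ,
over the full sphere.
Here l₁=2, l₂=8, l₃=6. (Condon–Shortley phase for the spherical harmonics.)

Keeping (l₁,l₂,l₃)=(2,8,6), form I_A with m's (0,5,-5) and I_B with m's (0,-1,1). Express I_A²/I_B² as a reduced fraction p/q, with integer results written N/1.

13/42

Same 2,8,6: normalisation and zero-m 3j drop out of the ratio.
A: Δ: 4! 0! 12! / 17! → 1/30940; sum: t=2:+1/159667200 = 1/159667200; 3j²(2 8 6; 0 5 -5) = Δ·Π!·Σ² = 9/1190  (sign -1)
B: Δ: 4! 0! 12! / 17! → 1/30940; sum: t=2:+1/2419200 = 1/2419200; 3j²(2 8 6; 0 -1 1) = Δ·Π!·Σ² = 27/1105  (sign -1)
I_A²/I_B² = (9/1190)/(27/1105) = 13/42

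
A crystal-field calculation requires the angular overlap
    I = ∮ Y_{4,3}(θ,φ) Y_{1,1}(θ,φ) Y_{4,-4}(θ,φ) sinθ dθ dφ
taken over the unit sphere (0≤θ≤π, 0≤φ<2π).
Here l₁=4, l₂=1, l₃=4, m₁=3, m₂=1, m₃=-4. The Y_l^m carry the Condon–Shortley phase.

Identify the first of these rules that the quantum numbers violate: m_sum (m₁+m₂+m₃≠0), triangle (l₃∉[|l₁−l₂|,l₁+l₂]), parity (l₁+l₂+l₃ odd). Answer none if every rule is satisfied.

azimuthal sum: 3 + 1 − 4 = 0  ✓
3 ≤ 4 ≤ 5 (triangle on l)  ✓
L = 4 + 1 + 4 = 9 (odd)  ✗

parity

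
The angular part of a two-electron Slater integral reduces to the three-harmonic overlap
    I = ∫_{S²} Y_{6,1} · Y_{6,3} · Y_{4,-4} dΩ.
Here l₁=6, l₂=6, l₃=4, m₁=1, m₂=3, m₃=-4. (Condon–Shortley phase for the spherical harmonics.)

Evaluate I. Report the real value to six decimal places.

Checks pass: Σm=0; 16 even; l₃=4∈[0,12].
(2·6+1)(2·6+1)(2·4+1) = 1521
Δ: 8! 4! 4! / 17! → 1/15315300
sum: t=2:+1/829440 t=3:−1/25920 t=4:+1/9216 t=5:−1/25920 t=6:+1/829440 = 7/207360
3j²(6 6 4; 0 0 0) = Δ·Π!·Σ² = 28/2431  (sign +1)
sum: t=5:−1/414720 = -1/414720
3j²(6 6 4; 1 3 -4) = Δ·Π!·Σ² = 49/2431  (sign -1)
combine: 4πI² = 1521·28/2431·49/2431 = 12348/34969
take √, sign -1: I = -0.16763001

-0.167630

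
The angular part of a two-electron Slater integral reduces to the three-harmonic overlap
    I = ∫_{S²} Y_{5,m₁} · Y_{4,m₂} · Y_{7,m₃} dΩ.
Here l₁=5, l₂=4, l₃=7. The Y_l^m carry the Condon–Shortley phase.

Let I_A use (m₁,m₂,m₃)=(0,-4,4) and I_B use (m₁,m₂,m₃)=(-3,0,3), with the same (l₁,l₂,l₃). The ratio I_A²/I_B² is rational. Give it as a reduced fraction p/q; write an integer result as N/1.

Shared (l₁,l₂,l₃)=(5,4,7): N and (l;000)² cancel in I_A²/I_B².
A: Δ = 2!·8!·6!/17! = 1/6126120; Racah Σ t=0..0: t=0:+1/1036800 = 1/1036800; ⇒ 3j(5 4 7; 0 -4 4)² = 14/663, sgn -1
B: Δ = 2!·8!·6!/17! = 1/6126120; Racah Σ t=0..2: t=0:+1/3870720 t=1:−1/181440 t=2:+1/138240 = 23/11612160; ⇒ 3j(5 4 7; -3 0 3)² = 529/204204, sgn +1
I_A²/I_B² = (14/663)/(529/204204) = 4312/529

4312/529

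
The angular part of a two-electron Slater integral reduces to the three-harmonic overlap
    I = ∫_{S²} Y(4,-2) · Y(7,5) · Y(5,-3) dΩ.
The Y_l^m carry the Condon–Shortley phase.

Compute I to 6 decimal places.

Checks pass: Σm=0; 16 even; l₃=5∈[3,11].
(2·4+1)(2·7+1)(2·5+1) = 1485
Δ: 6! 2! 8! / 17! → 1/6126120
sum: t=2:+1/69120 t=3:−1/20736 t=4:+1/69120 = -1/51840
3j²(4 7 5; 0 0 0) = Δ·Π!·Σ² = 280/21879  (sign +1)
sum: t=4:+1/3870720 t=5:−1/604800 t=6:+1/2073600 = -53/58060800
3j²(4 7 5; -2 5 -3) = Δ·Π!·Σ² = 2809/185640  (sign -1)
combine: 4πI² = 1485·280/21879·2809/185640 = 14045/48841
take √, sign -1: I = -0.15127378

-0.151274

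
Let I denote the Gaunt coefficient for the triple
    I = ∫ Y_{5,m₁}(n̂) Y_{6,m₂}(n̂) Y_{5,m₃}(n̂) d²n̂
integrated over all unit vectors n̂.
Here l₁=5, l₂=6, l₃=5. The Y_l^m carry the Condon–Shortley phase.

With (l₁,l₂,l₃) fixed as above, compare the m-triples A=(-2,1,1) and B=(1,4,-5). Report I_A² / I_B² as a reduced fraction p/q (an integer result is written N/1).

512/1125

Shared (l₁,l₂,l₃)=(5,6,5): N and (l;000)² cancel in I_A²/I_B².
A: Δ = 6!·4!·6!/17! = 1/28588560; Racah Σ t=3..6: t=3:−1/41472 t=4:+1/10368 t=5:−1/23040 t=6:+1/518400 = 1/32400; ⇒ 3j(5 6 5; -2 1 1)² = 128/12155, sgn +1
B: Δ = 6!·4!·6!/17! = 1/28588560; Racah Σ t=4..4: t=4:+1/829440 = 1/829440; ⇒ 3j(5 6 5; 1 4 -5)² = 225/9724, sgn +1
I_A²/I_B² = (128/12155)/(225/9724) = 512/1125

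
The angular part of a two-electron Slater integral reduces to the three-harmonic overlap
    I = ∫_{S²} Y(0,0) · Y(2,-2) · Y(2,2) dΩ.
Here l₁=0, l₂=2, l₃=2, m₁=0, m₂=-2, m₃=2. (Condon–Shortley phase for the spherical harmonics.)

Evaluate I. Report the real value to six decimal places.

Checks pass: Σm=0; 4 even; l₃=2∈[2,2].
(2·0+1)(2·2+1)(2·2+1) = 25
Δ: 0! 0! 4! / 5! → 1/5
sum: t=0:+1/4 = 1/4
3j²(0 2 2; 0 0 0) = Δ·Π!·Σ² = 1/5  (sign +1)
sum: t=0:+1/24 = 1/24
3j²(0 2 2; 0 -2 2) = Δ·Π!·Σ² = 1/5  (sign +1)
combine: 4πI² = 25·1/5·1/5 = 1/1
take √, sign +1: I = 0.28209479

0.282095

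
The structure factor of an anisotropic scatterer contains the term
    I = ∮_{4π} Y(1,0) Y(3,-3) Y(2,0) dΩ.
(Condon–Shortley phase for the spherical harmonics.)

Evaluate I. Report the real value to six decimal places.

0.000000

m-sum = 0 − 3 + 0 = -3 ≠ 0 ⇒ I = 0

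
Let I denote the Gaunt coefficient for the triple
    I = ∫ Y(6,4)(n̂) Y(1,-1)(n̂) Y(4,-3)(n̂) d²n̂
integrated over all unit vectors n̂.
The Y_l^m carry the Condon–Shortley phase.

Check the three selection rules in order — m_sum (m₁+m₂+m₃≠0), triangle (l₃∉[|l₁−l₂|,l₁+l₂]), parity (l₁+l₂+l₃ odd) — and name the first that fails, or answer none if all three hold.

azimuthal sum: 4 − 1 − 3 = 0  ✓
5 ≤ 4 ≤ 7 (triangle on l)  ✗
L = 6 + 1 + 4 = 11 (odd)

triangle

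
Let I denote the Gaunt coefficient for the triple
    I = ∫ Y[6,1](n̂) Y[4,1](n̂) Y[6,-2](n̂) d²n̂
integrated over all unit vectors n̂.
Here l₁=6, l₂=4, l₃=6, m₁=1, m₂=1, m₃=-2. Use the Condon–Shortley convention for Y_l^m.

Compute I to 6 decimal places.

Checks pass: Σm=0; 16 even; l₃=6∈[2,10].
(2·6+1)(2·4+1)(2·6+1) = 1521
Δ: 4! 8! 4! / 17! → 1/15315300
sum: t=0:+1/829440 t=1:−1/25920 t=2:+1/9216 t=3:−1/25920 t=4:+1/829440 = 7/207360
3j²(6 4 6; 0 0 0) = Δ·Π!·Σ² = 28/2431  (sign +1)
sum: t=1:−1/82944 t=2:+1/17280 t=3:−1/34560 t=4:+1/725760 = 53/2903040
3j²(6 4 6; 1 1 -2) = Δ·Π!·Σ² = 2809/306306  (sign +1)
combine: 4πI² = 1521·28/2431·2809/306306 = 5618/34969
take √, sign +1: I = 0.11306920

0.113069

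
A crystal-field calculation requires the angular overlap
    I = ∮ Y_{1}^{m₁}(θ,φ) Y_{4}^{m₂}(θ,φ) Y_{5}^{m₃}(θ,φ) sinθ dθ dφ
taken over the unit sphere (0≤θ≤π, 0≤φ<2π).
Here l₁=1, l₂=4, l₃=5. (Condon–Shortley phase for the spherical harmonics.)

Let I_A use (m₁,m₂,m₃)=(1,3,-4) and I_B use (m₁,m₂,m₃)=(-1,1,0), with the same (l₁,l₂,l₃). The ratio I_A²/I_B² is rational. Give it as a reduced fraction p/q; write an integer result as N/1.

Same 1,4,5: normalisation and zero-m 3j drop out of the ratio.
A: Δ: 0! 2! 8! / 11! → 1/495; sum: t=0:+1/10080 = 1/10080; 3j²(1 4 5; 1 3 -4) = Δ·Π!·Σ² = 4/55  (sign -1)
B: Δ: 0! 2! 8! / 11! → 1/495; sum: t=0:+1/1440 = 1/1440; 3j²(1 4 5; -1 1 0) = Δ·Π!·Σ² = 2/99  (sign -1)
I_A²/I_B² = (4/55)/(2/99) = 18/5

18/5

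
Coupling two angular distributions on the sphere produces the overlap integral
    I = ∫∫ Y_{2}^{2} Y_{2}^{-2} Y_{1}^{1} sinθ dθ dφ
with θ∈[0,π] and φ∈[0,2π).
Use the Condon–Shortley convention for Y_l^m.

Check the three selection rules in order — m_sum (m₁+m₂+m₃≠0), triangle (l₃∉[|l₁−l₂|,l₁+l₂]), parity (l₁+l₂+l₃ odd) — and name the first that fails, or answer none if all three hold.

m_sum

azimuthal sum: 2 − 2 + 1 = 1  ✗
0 ≤ 1 ≤ 4 (triangle on l)
L = 2 + 2 + 1 = 5 (odd)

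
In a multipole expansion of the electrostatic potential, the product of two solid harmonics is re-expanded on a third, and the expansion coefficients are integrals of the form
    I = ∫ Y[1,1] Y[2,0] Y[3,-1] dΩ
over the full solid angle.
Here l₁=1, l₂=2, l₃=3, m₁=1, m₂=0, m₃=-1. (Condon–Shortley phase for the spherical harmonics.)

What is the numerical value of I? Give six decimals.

-0.202301

Rules hold: Σm=0, L=6 even, 1≤3≤3.
N = 3·5·7 = 105
Δ = 0!·2!·4!/7! = 1/105
Racah Σ t=0..0: t=0:+1/4 = 1/4
⇒ 3j(1 2 3; 0 0 0)² = 3/35, sgn -1
Racah Σ t=0..0: t=0:+1/8 = 1/8
⇒ 3j(1 2 3; 1 0 -1)² = 2/35, sgn +1
4πI² = N·(3j₀)²·(3jₘ)² = 18/35
I = -1·√(0.514286/4π) = -0.20230066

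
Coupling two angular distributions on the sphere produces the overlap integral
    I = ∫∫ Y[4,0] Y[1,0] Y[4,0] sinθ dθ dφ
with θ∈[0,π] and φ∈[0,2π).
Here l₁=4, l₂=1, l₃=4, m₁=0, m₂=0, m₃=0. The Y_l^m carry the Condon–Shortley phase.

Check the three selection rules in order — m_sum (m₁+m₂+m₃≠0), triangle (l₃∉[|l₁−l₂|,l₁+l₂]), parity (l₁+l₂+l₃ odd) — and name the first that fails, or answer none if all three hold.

parity

Σmᵢ = 0  ✓
l₃∈[|l₁−l₂|,l₁+l₂]=[3,5], have l₃=4  ✓
Σlᵢ = 9 ⇒ odd  ✗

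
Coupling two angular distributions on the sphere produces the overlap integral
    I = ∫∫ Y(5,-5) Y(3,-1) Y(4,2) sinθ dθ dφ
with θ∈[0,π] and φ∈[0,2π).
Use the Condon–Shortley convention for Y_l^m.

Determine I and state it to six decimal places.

Σmᵢ = -4 ≠ 0, so the φ-integral vanishes; I = 0

0.000000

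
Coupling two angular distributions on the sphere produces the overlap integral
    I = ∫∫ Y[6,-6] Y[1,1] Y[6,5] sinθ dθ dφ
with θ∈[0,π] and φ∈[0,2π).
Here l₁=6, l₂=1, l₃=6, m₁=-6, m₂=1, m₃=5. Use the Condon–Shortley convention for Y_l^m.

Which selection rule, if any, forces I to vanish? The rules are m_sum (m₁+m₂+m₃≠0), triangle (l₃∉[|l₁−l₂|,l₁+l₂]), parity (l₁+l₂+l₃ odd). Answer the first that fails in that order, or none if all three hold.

m₁+m₂+m₃ = -6 + 1 + 5 = 0  ✓
triangle: |6−1|=5 ≤ l₃=6 ≤ 6+1=7  ✓
parity: l₁+l₂+l₃ = 13 is odd  ✗

parity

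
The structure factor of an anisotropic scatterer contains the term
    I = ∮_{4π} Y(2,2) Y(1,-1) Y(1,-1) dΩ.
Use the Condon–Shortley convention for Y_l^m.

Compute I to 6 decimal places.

0.309019

m-sum 0 ✓  L=4 even ✓  1≤1≤3 ✓
Π(2lᵢ+1) = 5×3×3 = 45
triangle coeff Δ(2,1,1) = 1/30
Σ_t [1,1]: t=1:−1/1 = -1/1
(3j)²=2/15 [(2 1 1; 0 0 0)], sign=+1
Σ_t [0,0]: t=0:+1/4 = 1/4
(3j)²=1/5 [(2 1 1; 2 -1 -1)], sign=+1
⇒ 4πI² = 6/5
I = (+1)√(6/5/(4π)) = 0.30901936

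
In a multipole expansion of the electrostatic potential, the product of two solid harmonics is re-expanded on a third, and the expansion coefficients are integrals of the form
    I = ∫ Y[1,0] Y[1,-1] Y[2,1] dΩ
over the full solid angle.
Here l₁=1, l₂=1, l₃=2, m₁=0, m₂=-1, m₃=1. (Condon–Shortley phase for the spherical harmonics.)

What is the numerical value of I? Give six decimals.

-0.218510

m-sum 0 ✓  L=4 even ✓  0≤2≤2 ✓
Π(2lᵢ+1) = 3×3×5 = 45
triangle coeff Δ(1,1,2) = 1/30
Σ_t [0,0]: t=0:+1/1 = 1/1
(3j)²=2/15 [(1 1 2; 0 0 0)], sign=+1
Σ_t [0,0]: t=0:+1/2 = 1/2
(3j)²=1/10 [(1 1 2; 0 -1 1)], sign=-1
⇒ 4πI² = 3/5
I = (-1)√(3/5/(4π)) = -0.21850969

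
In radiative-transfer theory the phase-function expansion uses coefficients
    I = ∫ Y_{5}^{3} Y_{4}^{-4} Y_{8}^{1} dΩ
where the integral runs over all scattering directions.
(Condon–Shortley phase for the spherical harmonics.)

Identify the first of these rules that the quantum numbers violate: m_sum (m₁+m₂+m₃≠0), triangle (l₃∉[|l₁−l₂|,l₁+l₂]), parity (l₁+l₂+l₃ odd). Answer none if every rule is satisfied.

m₁+m₂+m₃ = 3 − 4 + 1 = 0  ✓
triangle: |5−4|=1 ≤ l₃=8 ≤ 5+4=9  ✓
parity: l₁+l₂+l₃ = 17 is odd  ✗

parity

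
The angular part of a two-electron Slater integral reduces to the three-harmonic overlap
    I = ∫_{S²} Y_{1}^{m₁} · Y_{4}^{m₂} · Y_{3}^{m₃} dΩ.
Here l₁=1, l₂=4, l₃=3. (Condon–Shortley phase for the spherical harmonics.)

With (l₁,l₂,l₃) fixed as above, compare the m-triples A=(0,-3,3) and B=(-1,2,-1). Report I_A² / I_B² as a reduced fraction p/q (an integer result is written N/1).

l's match ⇒ only the (l;m) 3-j factors differ between A and B.
A: triangle coeff Δ(1,4,3) = 1/252; Σ_t [1,1]: t=1:−1/720 = -1/720; (3j)²=1/36 [(1 4 3; 0 -3 3)], sign=-1
B: triangle coeff Δ(1,4,3) = 1/252; Σ_t [2,2]: t=2:+1/96 = 1/96; (3j)²=5/84 [(1 4 3; -1 2 -1)], sign=+1
I_A²/I_B² = (1/36)/(5/84) = 7/15

7/15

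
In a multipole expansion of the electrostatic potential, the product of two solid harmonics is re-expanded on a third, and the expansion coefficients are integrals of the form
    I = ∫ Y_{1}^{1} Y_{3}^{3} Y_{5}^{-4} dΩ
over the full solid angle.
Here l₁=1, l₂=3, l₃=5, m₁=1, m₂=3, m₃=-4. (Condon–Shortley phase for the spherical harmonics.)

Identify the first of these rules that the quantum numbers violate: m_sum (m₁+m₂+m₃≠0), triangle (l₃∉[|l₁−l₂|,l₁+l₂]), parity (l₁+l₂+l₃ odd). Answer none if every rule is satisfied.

azimuthal sum: 1 + 3 − 4 = 0  ✓
2 ≤ 5 ≤ 4 (triangle on l)  ✗
L = 1 + 3 + 5 = 9 (odd)

triangle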